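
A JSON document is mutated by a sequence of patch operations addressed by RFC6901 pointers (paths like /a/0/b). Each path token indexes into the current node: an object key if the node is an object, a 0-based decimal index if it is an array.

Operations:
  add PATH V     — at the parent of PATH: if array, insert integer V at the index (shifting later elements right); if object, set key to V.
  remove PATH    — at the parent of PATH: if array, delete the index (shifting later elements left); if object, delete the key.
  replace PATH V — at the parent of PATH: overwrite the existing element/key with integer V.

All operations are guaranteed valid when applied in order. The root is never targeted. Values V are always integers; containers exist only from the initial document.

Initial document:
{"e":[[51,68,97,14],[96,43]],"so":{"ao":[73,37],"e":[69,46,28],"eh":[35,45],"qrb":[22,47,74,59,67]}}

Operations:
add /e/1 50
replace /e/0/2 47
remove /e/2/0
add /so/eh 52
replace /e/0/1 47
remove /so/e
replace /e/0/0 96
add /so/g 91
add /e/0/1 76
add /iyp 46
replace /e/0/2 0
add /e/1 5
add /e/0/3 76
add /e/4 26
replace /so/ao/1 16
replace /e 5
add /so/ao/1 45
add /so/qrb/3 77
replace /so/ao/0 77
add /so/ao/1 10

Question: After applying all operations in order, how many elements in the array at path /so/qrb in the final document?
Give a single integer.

Answer: 6

Derivation:
After op 1 (add /e/1 50): {"e":[[51,68,97,14],50,[96,43]],"so":{"ao":[73,37],"e":[69,46,28],"eh":[35,45],"qrb":[22,47,74,59,67]}}
After op 2 (replace /e/0/2 47): {"e":[[51,68,47,14],50,[96,43]],"so":{"ao":[73,37],"e":[69,46,28],"eh":[35,45],"qrb":[22,47,74,59,67]}}
After op 3 (remove /e/2/0): {"e":[[51,68,47,14],50,[43]],"so":{"ao":[73,37],"e":[69,46,28],"eh":[35,45],"qrb":[22,47,74,59,67]}}
After op 4 (add /so/eh 52): {"e":[[51,68,47,14],50,[43]],"so":{"ao":[73,37],"e":[69,46,28],"eh":52,"qrb":[22,47,74,59,67]}}
After op 5 (replace /e/0/1 47): {"e":[[51,47,47,14],50,[43]],"so":{"ao":[73,37],"e":[69,46,28],"eh":52,"qrb":[22,47,74,59,67]}}
After op 6 (remove /so/e): {"e":[[51,47,47,14],50,[43]],"so":{"ao":[73,37],"eh":52,"qrb":[22,47,74,59,67]}}
After op 7 (replace /e/0/0 96): {"e":[[96,47,47,14],50,[43]],"so":{"ao":[73,37],"eh":52,"qrb":[22,47,74,59,67]}}
After op 8 (add /so/g 91): {"e":[[96,47,47,14],50,[43]],"so":{"ao":[73,37],"eh":52,"g":91,"qrb":[22,47,74,59,67]}}
After op 9 (add /e/0/1 76): {"e":[[96,76,47,47,14],50,[43]],"so":{"ao":[73,37],"eh":52,"g":91,"qrb":[22,47,74,59,67]}}
After op 10 (add /iyp 46): {"e":[[96,76,47,47,14],50,[43]],"iyp":46,"so":{"ao":[73,37],"eh":52,"g":91,"qrb":[22,47,74,59,67]}}
After op 11 (replace /e/0/2 0): {"e":[[96,76,0,47,14],50,[43]],"iyp":46,"so":{"ao":[73,37],"eh":52,"g":91,"qrb":[22,47,74,59,67]}}
After op 12 (add /e/1 5): {"e":[[96,76,0,47,14],5,50,[43]],"iyp":46,"so":{"ao":[73,37],"eh":52,"g":91,"qrb":[22,47,74,59,67]}}
After op 13 (add /e/0/3 76): {"e":[[96,76,0,76,47,14],5,50,[43]],"iyp":46,"so":{"ao":[73,37],"eh":52,"g":91,"qrb":[22,47,74,59,67]}}
After op 14 (add /e/4 26): {"e":[[96,76,0,76,47,14],5,50,[43],26],"iyp":46,"so":{"ao":[73,37],"eh":52,"g":91,"qrb":[22,47,74,59,67]}}
After op 15 (replace /so/ao/1 16): {"e":[[96,76,0,76,47,14],5,50,[43],26],"iyp":46,"so":{"ao":[73,16],"eh":52,"g":91,"qrb":[22,47,74,59,67]}}
After op 16 (replace /e 5): {"e":5,"iyp":46,"so":{"ao":[73,16],"eh":52,"g":91,"qrb":[22,47,74,59,67]}}
After op 17 (add /so/ao/1 45): {"e":5,"iyp":46,"so":{"ao":[73,45,16],"eh":52,"g":91,"qrb":[22,47,74,59,67]}}
After op 18 (add /so/qrb/3 77): {"e":5,"iyp":46,"so":{"ao":[73,45,16],"eh":52,"g":91,"qrb":[22,47,74,77,59,67]}}
After op 19 (replace /so/ao/0 77): {"e":5,"iyp":46,"so":{"ao":[77,45,16],"eh":52,"g":91,"qrb":[22,47,74,77,59,67]}}
After op 20 (add /so/ao/1 10): {"e":5,"iyp":46,"so":{"ao":[77,10,45,16],"eh":52,"g":91,"qrb":[22,47,74,77,59,67]}}
Size at path /so/qrb: 6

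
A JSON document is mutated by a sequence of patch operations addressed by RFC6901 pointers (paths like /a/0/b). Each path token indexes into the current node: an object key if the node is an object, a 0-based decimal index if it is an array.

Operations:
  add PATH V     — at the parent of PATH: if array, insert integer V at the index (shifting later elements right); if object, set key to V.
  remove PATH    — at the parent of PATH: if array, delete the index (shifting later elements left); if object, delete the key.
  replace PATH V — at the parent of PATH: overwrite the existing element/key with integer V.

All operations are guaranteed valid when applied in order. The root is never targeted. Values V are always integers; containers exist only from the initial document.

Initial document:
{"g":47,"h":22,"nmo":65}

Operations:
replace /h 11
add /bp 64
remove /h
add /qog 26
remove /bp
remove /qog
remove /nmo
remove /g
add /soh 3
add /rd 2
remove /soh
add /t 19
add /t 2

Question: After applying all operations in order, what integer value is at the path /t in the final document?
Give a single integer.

Answer: 2

Derivation:
After op 1 (replace /h 11): {"g":47,"h":11,"nmo":65}
After op 2 (add /bp 64): {"bp":64,"g":47,"h":11,"nmo":65}
After op 3 (remove /h): {"bp":64,"g":47,"nmo":65}
After op 4 (add /qog 26): {"bp":64,"g":47,"nmo":65,"qog":26}
After op 5 (remove /bp): {"g":47,"nmo":65,"qog":26}
After op 6 (remove /qog): {"g":47,"nmo":65}
After op 7 (remove /nmo): {"g":47}
After op 8 (remove /g): {}
After op 9 (add /soh 3): {"soh":3}
After op 10 (add /rd 2): {"rd":2,"soh":3}
After op 11 (remove /soh): {"rd":2}
After op 12 (add /t 19): {"rd":2,"t":19}
After op 13 (add /t 2): {"rd":2,"t":2}
Value at /t: 2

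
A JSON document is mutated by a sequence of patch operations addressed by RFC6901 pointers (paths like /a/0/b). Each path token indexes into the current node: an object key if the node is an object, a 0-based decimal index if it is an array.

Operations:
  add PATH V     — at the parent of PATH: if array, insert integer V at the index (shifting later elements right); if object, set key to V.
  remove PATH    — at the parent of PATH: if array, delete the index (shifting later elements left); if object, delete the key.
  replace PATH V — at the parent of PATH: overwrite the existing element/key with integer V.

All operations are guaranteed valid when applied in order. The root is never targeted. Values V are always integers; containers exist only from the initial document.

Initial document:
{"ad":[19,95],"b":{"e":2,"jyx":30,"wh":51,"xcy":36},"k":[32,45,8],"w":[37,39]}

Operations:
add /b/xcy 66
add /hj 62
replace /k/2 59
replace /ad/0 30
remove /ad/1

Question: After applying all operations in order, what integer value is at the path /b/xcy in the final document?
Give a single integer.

Answer: 66

Derivation:
After op 1 (add /b/xcy 66): {"ad":[19,95],"b":{"e":2,"jyx":30,"wh":51,"xcy":66},"k":[32,45,8],"w":[37,39]}
After op 2 (add /hj 62): {"ad":[19,95],"b":{"e":2,"jyx":30,"wh":51,"xcy":66},"hj":62,"k":[32,45,8],"w":[37,39]}
After op 3 (replace /k/2 59): {"ad":[19,95],"b":{"e":2,"jyx":30,"wh":51,"xcy":66},"hj":62,"k":[32,45,59],"w":[37,39]}
After op 4 (replace /ad/0 30): {"ad":[30,95],"b":{"e":2,"jyx":30,"wh":51,"xcy":66},"hj":62,"k":[32,45,59],"w":[37,39]}
After op 5 (remove /ad/1): {"ad":[30],"b":{"e":2,"jyx":30,"wh":51,"xcy":66},"hj":62,"k":[32,45,59],"w":[37,39]}
Value at /b/xcy: 66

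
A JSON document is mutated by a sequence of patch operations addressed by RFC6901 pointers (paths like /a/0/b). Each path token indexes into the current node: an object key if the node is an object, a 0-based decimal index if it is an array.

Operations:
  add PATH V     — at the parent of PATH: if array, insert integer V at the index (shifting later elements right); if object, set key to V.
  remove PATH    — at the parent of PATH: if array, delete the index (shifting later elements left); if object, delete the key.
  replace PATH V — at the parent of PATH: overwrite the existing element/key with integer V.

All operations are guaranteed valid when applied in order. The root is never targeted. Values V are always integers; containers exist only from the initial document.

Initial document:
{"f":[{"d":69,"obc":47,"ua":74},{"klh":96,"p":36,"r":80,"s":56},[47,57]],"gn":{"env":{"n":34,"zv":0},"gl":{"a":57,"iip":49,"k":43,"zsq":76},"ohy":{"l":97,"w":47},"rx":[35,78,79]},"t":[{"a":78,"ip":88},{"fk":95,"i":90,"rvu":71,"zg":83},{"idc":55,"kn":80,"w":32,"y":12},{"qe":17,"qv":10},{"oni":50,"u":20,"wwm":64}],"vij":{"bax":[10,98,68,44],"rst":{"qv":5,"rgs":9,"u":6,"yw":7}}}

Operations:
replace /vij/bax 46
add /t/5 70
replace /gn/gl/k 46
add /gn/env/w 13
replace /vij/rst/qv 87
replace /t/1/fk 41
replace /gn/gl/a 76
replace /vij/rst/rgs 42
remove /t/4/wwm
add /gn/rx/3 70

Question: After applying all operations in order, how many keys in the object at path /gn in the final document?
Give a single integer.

Answer: 4

Derivation:
After op 1 (replace /vij/bax 46): {"f":[{"d":69,"obc":47,"ua":74},{"klh":96,"p":36,"r":80,"s":56},[47,57]],"gn":{"env":{"n":34,"zv":0},"gl":{"a":57,"iip":49,"k":43,"zsq":76},"ohy":{"l":97,"w":47},"rx":[35,78,79]},"t":[{"a":78,"ip":88},{"fk":95,"i":90,"rvu":71,"zg":83},{"idc":55,"kn":80,"w":32,"y":12},{"qe":17,"qv":10},{"oni":50,"u":20,"wwm":64}],"vij":{"bax":46,"rst":{"qv":5,"rgs":9,"u":6,"yw":7}}}
After op 2 (add /t/5 70): {"f":[{"d":69,"obc":47,"ua":74},{"klh":96,"p":36,"r":80,"s":56},[47,57]],"gn":{"env":{"n":34,"zv":0},"gl":{"a":57,"iip":49,"k":43,"zsq":76},"ohy":{"l":97,"w":47},"rx":[35,78,79]},"t":[{"a":78,"ip":88},{"fk":95,"i":90,"rvu":71,"zg":83},{"idc":55,"kn":80,"w":32,"y":12},{"qe":17,"qv":10},{"oni":50,"u":20,"wwm":64},70],"vij":{"bax":46,"rst":{"qv":5,"rgs":9,"u":6,"yw":7}}}
After op 3 (replace /gn/gl/k 46): {"f":[{"d":69,"obc":47,"ua":74},{"klh":96,"p":36,"r":80,"s":56},[47,57]],"gn":{"env":{"n":34,"zv":0},"gl":{"a":57,"iip":49,"k":46,"zsq":76},"ohy":{"l":97,"w":47},"rx":[35,78,79]},"t":[{"a":78,"ip":88},{"fk":95,"i":90,"rvu":71,"zg":83},{"idc":55,"kn":80,"w":32,"y":12},{"qe":17,"qv":10},{"oni":50,"u":20,"wwm":64},70],"vij":{"bax":46,"rst":{"qv":5,"rgs":9,"u":6,"yw":7}}}
After op 4 (add /gn/env/w 13): {"f":[{"d":69,"obc":47,"ua":74},{"klh":96,"p":36,"r":80,"s":56},[47,57]],"gn":{"env":{"n":34,"w":13,"zv":0},"gl":{"a":57,"iip":49,"k":46,"zsq":76},"ohy":{"l":97,"w":47},"rx":[35,78,79]},"t":[{"a":78,"ip":88},{"fk":95,"i":90,"rvu":71,"zg":83},{"idc":55,"kn":80,"w":32,"y":12},{"qe":17,"qv":10},{"oni":50,"u":20,"wwm":64},70],"vij":{"bax":46,"rst":{"qv":5,"rgs":9,"u":6,"yw":7}}}
After op 5 (replace /vij/rst/qv 87): {"f":[{"d":69,"obc":47,"ua":74},{"klh":96,"p":36,"r":80,"s":56},[47,57]],"gn":{"env":{"n":34,"w":13,"zv":0},"gl":{"a":57,"iip":49,"k":46,"zsq":76},"ohy":{"l":97,"w":47},"rx":[35,78,79]},"t":[{"a":78,"ip":88},{"fk":95,"i":90,"rvu":71,"zg":83},{"idc":55,"kn":80,"w":32,"y":12},{"qe":17,"qv":10},{"oni":50,"u":20,"wwm":64},70],"vij":{"bax":46,"rst":{"qv":87,"rgs":9,"u":6,"yw":7}}}
After op 6 (replace /t/1/fk 41): {"f":[{"d":69,"obc":47,"ua":74},{"klh":96,"p":36,"r":80,"s":56},[47,57]],"gn":{"env":{"n":34,"w":13,"zv":0},"gl":{"a":57,"iip":49,"k":46,"zsq":76},"ohy":{"l":97,"w":47},"rx":[35,78,79]},"t":[{"a":78,"ip":88},{"fk":41,"i":90,"rvu":71,"zg":83},{"idc":55,"kn":80,"w":32,"y":12},{"qe":17,"qv":10},{"oni":50,"u":20,"wwm":64},70],"vij":{"bax":46,"rst":{"qv":87,"rgs":9,"u":6,"yw":7}}}
After op 7 (replace /gn/gl/a 76): {"f":[{"d":69,"obc":47,"ua":74},{"klh":96,"p":36,"r":80,"s":56},[47,57]],"gn":{"env":{"n":34,"w":13,"zv":0},"gl":{"a":76,"iip":49,"k":46,"zsq":76},"ohy":{"l":97,"w":47},"rx":[35,78,79]},"t":[{"a":78,"ip":88},{"fk":41,"i":90,"rvu":71,"zg":83},{"idc":55,"kn":80,"w":32,"y":12},{"qe":17,"qv":10},{"oni":50,"u":20,"wwm":64},70],"vij":{"bax":46,"rst":{"qv":87,"rgs":9,"u":6,"yw":7}}}
After op 8 (replace /vij/rst/rgs 42): {"f":[{"d":69,"obc":47,"ua":74},{"klh":96,"p":36,"r":80,"s":56},[47,57]],"gn":{"env":{"n":34,"w":13,"zv":0},"gl":{"a":76,"iip":49,"k":46,"zsq":76},"ohy":{"l":97,"w":47},"rx":[35,78,79]},"t":[{"a":78,"ip":88},{"fk":41,"i":90,"rvu":71,"zg":83},{"idc":55,"kn":80,"w":32,"y":12},{"qe":17,"qv":10},{"oni":50,"u":20,"wwm":64},70],"vij":{"bax":46,"rst":{"qv":87,"rgs":42,"u":6,"yw":7}}}
After op 9 (remove /t/4/wwm): {"f":[{"d":69,"obc":47,"ua":74},{"klh":96,"p":36,"r":80,"s":56},[47,57]],"gn":{"env":{"n":34,"w":13,"zv":0},"gl":{"a":76,"iip":49,"k":46,"zsq":76},"ohy":{"l":97,"w":47},"rx":[35,78,79]},"t":[{"a":78,"ip":88},{"fk":41,"i":90,"rvu":71,"zg":83},{"idc":55,"kn":80,"w":32,"y":12},{"qe":17,"qv":10},{"oni":50,"u":20},70],"vij":{"bax":46,"rst":{"qv":87,"rgs":42,"u":6,"yw":7}}}
After op 10 (add /gn/rx/3 70): {"f":[{"d":69,"obc":47,"ua":74},{"klh":96,"p":36,"r":80,"s":56},[47,57]],"gn":{"env":{"n":34,"w":13,"zv":0},"gl":{"a":76,"iip":49,"k":46,"zsq":76},"ohy":{"l":97,"w":47},"rx":[35,78,79,70]},"t":[{"a":78,"ip":88},{"fk":41,"i":90,"rvu":71,"zg":83},{"idc":55,"kn":80,"w":32,"y":12},{"qe":17,"qv":10},{"oni":50,"u":20},70],"vij":{"bax":46,"rst":{"qv":87,"rgs":42,"u":6,"yw":7}}}
Size at path /gn: 4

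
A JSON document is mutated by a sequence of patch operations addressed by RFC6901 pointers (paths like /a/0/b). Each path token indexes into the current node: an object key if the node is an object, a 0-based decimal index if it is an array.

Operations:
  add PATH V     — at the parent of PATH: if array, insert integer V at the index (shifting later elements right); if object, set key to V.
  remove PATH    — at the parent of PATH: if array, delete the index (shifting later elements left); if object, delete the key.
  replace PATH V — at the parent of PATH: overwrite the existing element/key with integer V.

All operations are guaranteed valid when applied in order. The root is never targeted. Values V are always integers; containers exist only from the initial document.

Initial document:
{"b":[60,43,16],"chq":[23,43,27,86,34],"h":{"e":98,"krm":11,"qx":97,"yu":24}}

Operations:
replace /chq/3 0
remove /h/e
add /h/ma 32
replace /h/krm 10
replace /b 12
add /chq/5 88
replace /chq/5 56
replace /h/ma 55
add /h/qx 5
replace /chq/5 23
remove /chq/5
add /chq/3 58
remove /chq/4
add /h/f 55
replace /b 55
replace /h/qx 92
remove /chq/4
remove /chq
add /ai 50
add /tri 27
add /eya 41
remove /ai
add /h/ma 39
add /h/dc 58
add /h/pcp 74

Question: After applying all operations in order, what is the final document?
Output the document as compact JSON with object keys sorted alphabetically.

After op 1 (replace /chq/3 0): {"b":[60,43,16],"chq":[23,43,27,0,34],"h":{"e":98,"krm":11,"qx":97,"yu":24}}
After op 2 (remove /h/e): {"b":[60,43,16],"chq":[23,43,27,0,34],"h":{"krm":11,"qx":97,"yu":24}}
After op 3 (add /h/ma 32): {"b":[60,43,16],"chq":[23,43,27,0,34],"h":{"krm":11,"ma":32,"qx":97,"yu":24}}
After op 4 (replace /h/krm 10): {"b":[60,43,16],"chq":[23,43,27,0,34],"h":{"krm":10,"ma":32,"qx":97,"yu":24}}
After op 5 (replace /b 12): {"b":12,"chq":[23,43,27,0,34],"h":{"krm":10,"ma":32,"qx":97,"yu":24}}
After op 6 (add /chq/5 88): {"b":12,"chq":[23,43,27,0,34,88],"h":{"krm":10,"ma":32,"qx":97,"yu":24}}
After op 7 (replace /chq/5 56): {"b":12,"chq":[23,43,27,0,34,56],"h":{"krm":10,"ma":32,"qx":97,"yu":24}}
After op 8 (replace /h/ma 55): {"b":12,"chq":[23,43,27,0,34,56],"h":{"krm":10,"ma":55,"qx":97,"yu":24}}
After op 9 (add /h/qx 5): {"b":12,"chq":[23,43,27,0,34,56],"h":{"krm":10,"ma":55,"qx":5,"yu":24}}
After op 10 (replace /chq/5 23): {"b":12,"chq":[23,43,27,0,34,23],"h":{"krm":10,"ma":55,"qx":5,"yu":24}}
After op 11 (remove /chq/5): {"b":12,"chq":[23,43,27,0,34],"h":{"krm":10,"ma":55,"qx":5,"yu":24}}
After op 12 (add /chq/3 58): {"b":12,"chq":[23,43,27,58,0,34],"h":{"krm":10,"ma":55,"qx":5,"yu":24}}
After op 13 (remove /chq/4): {"b":12,"chq":[23,43,27,58,34],"h":{"krm":10,"ma":55,"qx":5,"yu":24}}
After op 14 (add /h/f 55): {"b":12,"chq":[23,43,27,58,34],"h":{"f":55,"krm":10,"ma":55,"qx":5,"yu":24}}
After op 15 (replace /b 55): {"b":55,"chq":[23,43,27,58,34],"h":{"f":55,"krm":10,"ma":55,"qx":5,"yu":24}}
After op 16 (replace /h/qx 92): {"b":55,"chq":[23,43,27,58,34],"h":{"f":55,"krm":10,"ma":55,"qx":92,"yu":24}}
After op 17 (remove /chq/4): {"b":55,"chq":[23,43,27,58],"h":{"f":55,"krm":10,"ma":55,"qx":92,"yu":24}}
After op 18 (remove /chq): {"b":55,"h":{"f":55,"krm":10,"ma":55,"qx":92,"yu":24}}
After op 19 (add /ai 50): {"ai":50,"b":55,"h":{"f":55,"krm":10,"ma":55,"qx":92,"yu":24}}
After op 20 (add /tri 27): {"ai":50,"b":55,"h":{"f":55,"krm":10,"ma":55,"qx":92,"yu":24},"tri":27}
After op 21 (add /eya 41): {"ai":50,"b":55,"eya":41,"h":{"f":55,"krm":10,"ma":55,"qx":92,"yu":24},"tri":27}
After op 22 (remove /ai): {"b":55,"eya":41,"h":{"f":55,"krm":10,"ma":55,"qx":92,"yu":24},"tri":27}
After op 23 (add /h/ma 39): {"b":55,"eya":41,"h":{"f":55,"krm":10,"ma":39,"qx":92,"yu":24},"tri":27}
After op 24 (add /h/dc 58): {"b":55,"eya":41,"h":{"dc":58,"f":55,"krm":10,"ma":39,"qx":92,"yu":24},"tri":27}
After op 25 (add /h/pcp 74): {"b":55,"eya":41,"h":{"dc":58,"f":55,"krm":10,"ma":39,"pcp":74,"qx":92,"yu":24},"tri":27}

Answer: {"b":55,"eya":41,"h":{"dc":58,"f":55,"krm":10,"ma":39,"pcp":74,"qx":92,"yu":24},"tri":27}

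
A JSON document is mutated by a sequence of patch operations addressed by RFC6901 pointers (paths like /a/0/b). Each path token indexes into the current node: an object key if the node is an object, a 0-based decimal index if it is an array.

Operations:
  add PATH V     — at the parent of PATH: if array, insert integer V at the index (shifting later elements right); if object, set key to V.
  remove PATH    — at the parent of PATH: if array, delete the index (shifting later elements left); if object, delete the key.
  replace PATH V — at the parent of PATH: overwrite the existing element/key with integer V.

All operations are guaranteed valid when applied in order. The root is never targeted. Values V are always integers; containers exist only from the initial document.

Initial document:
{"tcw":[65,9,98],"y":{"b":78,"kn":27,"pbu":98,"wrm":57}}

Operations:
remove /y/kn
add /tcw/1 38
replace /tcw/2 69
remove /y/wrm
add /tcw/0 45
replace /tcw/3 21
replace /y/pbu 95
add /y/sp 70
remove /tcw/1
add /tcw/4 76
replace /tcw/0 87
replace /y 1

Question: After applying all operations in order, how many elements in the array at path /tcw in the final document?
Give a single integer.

After op 1 (remove /y/kn): {"tcw":[65,9,98],"y":{"b":78,"pbu":98,"wrm":57}}
After op 2 (add /tcw/1 38): {"tcw":[65,38,9,98],"y":{"b":78,"pbu":98,"wrm":57}}
After op 3 (replace /tcw/2 69): {"tcw":[65,38,69,98],"y":{"b":78,"pbu":98,"wrm":57}}
After op 4 (remove /y/wrm): {"tcw":[65,38,69,98],"y":{"b":78,"pbu":98}}
After op 5 (add /tcw/0 45): {"tcw":[45,65,38,69,98],"y":{"b":78,"pbu":98}}
After op 6 (replace /tcw/3 21): {"tcw":[45,65,38,21,98],"y":{"b":78,"pbu":98}}
After op 7 (replace /y/pbu 95): {"tcw":[45,65,38,21,98],"y":{"b":78,"pbu":95}}
After op 8 (add /y/sp 70): {"tcw":[45,65,38,21,98],"y":{"b":78,"pbu":95,"sp":70}}
After op 9 (remove /tcw/1): {"tcw":[45,38,21,98],"y":{"b":78,"pbu":95,"sp":70}}
After op 10 (add /tcw/4 76): {"tcw":[45,38,21,98,76],"y":{"b":78,"pbu":95,"sp":70}}
After op 11 (replace /tcw/0 87): {"tcw":[87,38,21,98,76],"y":{"b":78,"pbu":95,"sp":70}}
After op 12 (replace /y 1): {"tcw":[87,38,21,98,76],"y":1}
Size at path /tcw: 5

Answer: 5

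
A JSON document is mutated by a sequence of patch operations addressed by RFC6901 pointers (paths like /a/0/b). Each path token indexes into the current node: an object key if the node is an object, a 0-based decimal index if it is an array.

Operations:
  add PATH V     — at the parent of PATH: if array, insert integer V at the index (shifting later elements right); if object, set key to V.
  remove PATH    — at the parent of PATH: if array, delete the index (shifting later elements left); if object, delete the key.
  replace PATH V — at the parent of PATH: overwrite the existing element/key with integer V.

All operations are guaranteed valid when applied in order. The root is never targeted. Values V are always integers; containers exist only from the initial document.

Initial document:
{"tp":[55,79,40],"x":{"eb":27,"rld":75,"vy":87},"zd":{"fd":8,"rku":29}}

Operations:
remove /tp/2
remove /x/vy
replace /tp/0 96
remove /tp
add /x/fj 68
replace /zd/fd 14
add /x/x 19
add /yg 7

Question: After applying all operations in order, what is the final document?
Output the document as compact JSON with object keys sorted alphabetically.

After op 1 (remove /tp/2): {"tp":[55,79],"x":{"eb":27,"rld":75,"vy":87},"zd":{"fd":8,"rku":29}}
After op 2 (remove /x/vy): {"tp":[55,79],"x":{"eb":27,"rld":75},"zd":{"fd":8,"rku":29}}
After op 3 (replace /tp/0 96): {"tp":[96,79],"x":{"eb":27,"rld":75},"zd":{"fd":8,"rku":29}}
After op 4 (remove /tp): {"x":{"eb":27,"rld":75},"zd":{"fd":8,"rku":29}}
After op 5 (add /x/fj 68): {"x":{"eb":27,"fj":68,"rld":75},"zd":{"fd":8,"rku":29}}
After op 6 (replace /zd/fd 14): {"x":{"eb":27,"fj":68,"rld":75},"zd":{"fd":14,"rku":29}}
After op 7 (add /x/x 19): {"x":{"eb":27,"fj":68,"rld":75,"x":19},"zd":{"fd":14,"rku":29}}
After op 8 (add /yg 7): {"x":{"eb":27,"fj":68,"rld":75,"x":19},"yg":7,"zd":{"fd":14,"rku":29}}

Answer: {"x":{"eb":27,"fj":68,"rld":75,"x":19},"yg":7,"zd":{"fd":14,"rku":29}}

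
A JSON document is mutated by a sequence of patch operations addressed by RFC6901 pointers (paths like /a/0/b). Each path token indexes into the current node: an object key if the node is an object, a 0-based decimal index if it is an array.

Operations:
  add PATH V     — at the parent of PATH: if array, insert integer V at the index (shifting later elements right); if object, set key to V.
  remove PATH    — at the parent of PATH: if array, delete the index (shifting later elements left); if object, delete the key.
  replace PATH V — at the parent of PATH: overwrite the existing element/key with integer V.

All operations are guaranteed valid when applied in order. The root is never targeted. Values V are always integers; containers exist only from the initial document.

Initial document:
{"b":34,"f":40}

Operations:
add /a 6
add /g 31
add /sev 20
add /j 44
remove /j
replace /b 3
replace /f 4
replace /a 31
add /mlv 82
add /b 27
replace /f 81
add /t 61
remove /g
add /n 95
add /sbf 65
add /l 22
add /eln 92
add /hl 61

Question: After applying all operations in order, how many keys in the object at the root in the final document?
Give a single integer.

After op 1 (add /a 6): {"a":6,"b":34,"f":40}
After op 2 (add /g 31): {"a":6,"b":34,"f":40,"g":31}
After op 3 (add /sev 20): {"a":6,"b":34,"f":40,"g":31,"sev":20}
After op 4 (add /j 44): {"a":6,"b":34,"f":40,"g":31,"j":44,"sev":20}
After op 5 (remove /j): {"a":6,"b":34,"f":40,"g":31,"sev":20}
After op 6 (replace /b 3): {"a":6,"b":3,"f":40,"g":31,"sev":20}
After op 7 (replace /f 4): {"a":6,"b":3,"f":4,"g":31,"sev":20}
After op 8 (replace /a 31): {"a":31,"b":3,"f":4,"g":31,"sev":20}
After op 9 (add /mlv 82): {"a":31,"b":3,"f":4,"g":31,"mlv":82,"sev":20}
After op 10 (add /b 27): {"a":31,"b":27,"f":4,"g":31,"mlv":82,"sev":20}
After op 11 (replace /f 81): {"a":31,"b":27,"f":81,"g":31,"mlv":82,"sev":20}
After op 12 (add /t 61): {"a":31,"b":27,"f":81,"g":31,"mlv":82,"sev":20,"t":61}
After op 13 (remove /g): {"a":31,"b":27,"f":81,"mlv":82,"sev":20,"t":61}
After op 14 (add /n 95): {"a":31,"b":27,"f":81,"mlv":82,"n":95,"sev":20,"t":61}
After op 15 (add /sbf 65): {"a":31,"b":27,"f":81,"mlv":82,"n":95,"sbf":65,"sev":20,"t":61}
After op 16 (add /l 22): {"a":31,"b":27,"f":81,"l":22,"mlv":82,"n":95,"sbf":65,"sev":20,"t":61}
After op 17 (add /eln 92): {"a":31,"b":27,"eln":92,"f":81,"l":22,"mlv":82,"n":95,"sbf":65,"sev":20,"t":61}
After op 18 (add /hl 61): {"a":31,"b":27,"eln":92,"f":81,"hl":61,"l":22,"mlv":82,"n":95,"sbf":65,"sev":20,"t":61}
Size at the root: 11

Answer: 11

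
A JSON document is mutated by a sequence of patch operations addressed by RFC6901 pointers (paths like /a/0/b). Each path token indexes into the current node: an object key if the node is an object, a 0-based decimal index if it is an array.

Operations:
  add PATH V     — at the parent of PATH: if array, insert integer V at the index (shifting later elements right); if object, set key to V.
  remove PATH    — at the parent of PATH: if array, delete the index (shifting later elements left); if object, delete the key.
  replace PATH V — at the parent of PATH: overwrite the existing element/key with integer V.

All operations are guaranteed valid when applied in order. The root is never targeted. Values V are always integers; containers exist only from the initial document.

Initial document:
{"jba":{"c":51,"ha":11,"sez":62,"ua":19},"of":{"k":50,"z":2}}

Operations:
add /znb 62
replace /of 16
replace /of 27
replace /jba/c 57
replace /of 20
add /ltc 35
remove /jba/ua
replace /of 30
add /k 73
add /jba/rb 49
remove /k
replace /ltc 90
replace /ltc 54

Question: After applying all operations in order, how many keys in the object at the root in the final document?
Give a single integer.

Answer: 4

Derivation:
After op 1 (add /znb 62): {"jba":{"c":51,"ha":11,"sez":62,"ua":19},"of":{"k":50,"z":2},"znb":62}
After op 2 (replace /of 16): {"jba":{"c":51,"ha":11,"sez":62,"ua":19},"of":16,"znb":62}
After op 3 (replace /of 27): {"jba":{"c":51,"ha":11,"sez":62,"ua":19},"of":27,"znb":62}
After op 4 (replace /jba/c 57): {"jba":{"c":57,"ha":11,"sez":62,"ua":19},"of":27,"znb":62}
After op 5 (replace /of 20): {"jba":{"c":57,"ha":11,"sez":62,"ua":19},"of":20,"znb":62}
After op 6 (add /ltc 35): {"jba":{"c":57,"ha":11,"sez":62,"ua":19},"ltc":35,"of":20,"znb":62}
After op 7 (remove /jba/ua): {"jba":{"c":57,"ha":11,"sez":62},"ltc":35,"of":20,"znb":62}
After op 8 (replace /of 30): {"jba":{"c":57,"ha":11,"sez":62},"ltc":35,"of":30,"znb":62}
After op 9 (add /k 73): {"jba":{"c":57,"ha":11,"sez":62},"k":73,"ltc":35,"of":30,"znb":62}
After op 10 (add /jba/rb 49): {"jba":{"c":57,"ha":11,"rb":49,"sez":62},"k":73,"ltc":35,"of":30,"znb":62}
After op 11 (remove /k): {"jba":{"c":57,"ha":11,"rb":49,"sez":62},"ltc":35,"of":30,"znb":62}
After op 12 (replace /ltc 90): {"jba":{"c":57,"ha":11,"rb":49,"sez":62},"ltc":90,"of":30,"znb":62}
After op 13 (replace /ltc 54): {"jba":{"c":57,"ha":11,"rb":49,"sez":62},"ltc":54,"of":30,"znb":62}
Size at the root: 4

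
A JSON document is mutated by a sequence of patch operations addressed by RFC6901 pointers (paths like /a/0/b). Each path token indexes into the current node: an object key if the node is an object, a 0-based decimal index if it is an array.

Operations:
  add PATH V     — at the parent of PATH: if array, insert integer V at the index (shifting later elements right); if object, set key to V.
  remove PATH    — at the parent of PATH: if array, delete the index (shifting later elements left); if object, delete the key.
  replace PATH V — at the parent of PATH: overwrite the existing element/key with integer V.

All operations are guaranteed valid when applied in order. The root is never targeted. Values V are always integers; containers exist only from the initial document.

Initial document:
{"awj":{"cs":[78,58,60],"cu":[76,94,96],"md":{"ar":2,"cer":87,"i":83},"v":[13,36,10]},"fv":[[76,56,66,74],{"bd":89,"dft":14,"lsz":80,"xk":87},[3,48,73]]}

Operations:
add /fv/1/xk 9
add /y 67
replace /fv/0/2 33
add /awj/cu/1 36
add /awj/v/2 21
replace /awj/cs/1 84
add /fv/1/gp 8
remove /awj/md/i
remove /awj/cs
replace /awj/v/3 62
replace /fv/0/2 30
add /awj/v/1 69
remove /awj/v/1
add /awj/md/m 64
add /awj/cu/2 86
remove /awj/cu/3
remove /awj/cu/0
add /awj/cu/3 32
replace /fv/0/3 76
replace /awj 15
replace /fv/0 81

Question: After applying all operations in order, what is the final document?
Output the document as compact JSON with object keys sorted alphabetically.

After op 1 (add /fv/1/xk 9): {"awj":{"cs":[78,58,60],"cu":[76,94,96],"md":{"ar":2,"cer":87,"i":83},"v":[13,36,10]},"fv":[[76,56,66,74],{"bd":89,"dft":14,"lsz":80,"xk":9},[3,48,73]]}
After op 2 (add /y 67): {"awj":{"cs":[78,58,60],"cu":[76,94,96],"md":{"ar":2,"cer":87,"i":83},"v":[13,36,10]},"fv":[[76,56,66,74],{"bd":89,"dft":14,"lsz":80,"xk":9},[3,48,73]],"y":67}
After op 3 (replace /fv/0/2 33): {"awj":{"cs":[78,58,60],"cu":[76,94,96],"md":{"ar":2,"cer":87,"i":83},"v":[13,36,10]},"fv":[[76,56,33,74],{"bd":89,"dft":14,"lsz":80,"xk":9},[3,48,73]],"y":67}
After op 4 (add /awj/cu/1 36): {"awj":{"cs":[78,58,60],"cu":[76,36,94,96],"md":{"ar":2,"cer":87,"i":83},"v":[13,36,10]},"fv":[[76,56,33,74],{"bd":89,"dft":14,"lsz":80,"xk":9},[3,48,73]],"y":67}
After op 5 (add /awj/v/2 21): {"awj":{"cs":[78,58,60],"cu":[76,36,94,96],"md":{"ar":2,"cer":87,"i":83},"v":[13,36,21,10]},"fv":[[76,56,33,74],{"bd":89,"dft":14,"lsz":80,"xk":9},[3,48,73]],"y":67}
After op 6 (replace /awj/cs/1 84): {"awj":{"cs":[78,84,60],"cu":[76,36,94,96],"md":{"ar":2,"cer":87,"i":83},"v":[13,36,21,10]},"fv":[[76,56,33,74],{"bd":89,"dft":14,"lsz":80,"xk":9},[3,48,73]],"y":67}
After op 7 (add /fv/1/gp 8): {"awj":{"cs":[78,84,60],"cu":[76,36,94,96],"md":{"ar":2,"cer":87,"i":83},"v":[13,36,21,10]},"fv":[[76,56,33,74],{"bd":89,"dft":14,"gp":8,"lsz":80,"xk":9},[3,48,73]],"y":67}
After op 8 (remove /awj/md/i): {"awj":{"cs":[78,84,60],"cu":[76,36,94,96],"md":{"ar":2,"cer":87},"v":[13,36,21,10]},"fv":[[76,56,33,74],{"bd":89,"dft":14,"gp":8,"lsz":80,"xk":9},[3,48,73]],"y":67}
After op 9 (remove /awj/cs): {"awj":{"cu":[76,36,94,96],"md":{"ar":2,"cer":87},"v":[13,36,21,10]},"fv":[[76,56,33,74],{"bd":89,"dft":14,"gp":8,"lsz":80,"xk":9},[3,48,73]],"y":67}
After op 10 (replace /awj/v/3 62): {"awj":{"cu":[76,36,94,96],"md":{"ar":2,"cer":87},"v":[13,36,21,62]},"fv":[[76,56,33,74],{"bd":89,"dft":14,"gp":8,"lsz":80,"xk":9},[3,48,73]],"y":67}
After op 11 (replace /fv/0/2 30): {"awj":{"cu":[76,36,94,96],"md":{"ar":2,"cer":87},"v":[13,36,21,62]},"fv":[[76,56,30,74],{"bd":89,"dft":14,"gp":8,"lsz":80,"xk":9},[3,48,73]],"y":67}
After op 12 (add /awj/v/1 69): {"awj":{"cu":[76,36,94,96],"md":{"ar":2,"cer":87},"v":[13,69,36,21,62]},"fv":[[76,56,30,74],{"bd":89,"dft":14,"gp":8,"lsz":80,"xk":9},[3,48,73]],"y":67}
After op 13 (remove /awj/v/1): {"awj":{"cu":[76,36,94,96],"md":{"ar":2,"cer":87},"v":[13,36,21,62]},"fv":[[76,56,30,74],{"bd":89,"dft":14,"gp":8,"lsz":80,"xk":9},[3,48,73]],"y":67}
After op 14 (add /awj/md/m 64): {"awj":{"cu":[76,36,94,96],"md":{"ar":2,"cer":87,"m":64},"v":[13,36,21,62]},"fv":[[76,56,30,74],{"bd":89,"dft":14,"gp":8,"lsz":80,"xk":9},[3,48,73]],"y":67}
After op 15 (add /awj/cu/2 86): {"awj":{"cu":[76,36,86,94,96],"md":{"ar":2,"cer":87,"m":64},"v":[13,36,21,62]},"fv":[[76,56,30,74],{"bd":89,"dft":14,"gp":8,"lsz":80,"xk":9},[3,48,73]],"y":67}
After op 16 (remove /awj/cu/3): {"awj":{"cu":[76,36,86,96],"md":{"ar":2,"cer":87,"m":64},"v":[13,36,21,62]},"fv":[[76,56,30,74],{"bd":89,"dft":14,"gp":8,"lsz":80,"xk":9},[3,48,73]],"y":67}
After op 17 (remove /awj/cu/0): {"awj":{"cu":[36,86,96],"md":{"ar":2,"cer":87,"m":64},"v":[13,36,21,62]},"fv":[[76,56,30,74],{"bd":89,"dft":14,"gp":8,"lsz":80,"xk":9},[3,48,73]],"y":67}
After op 18 (add /awj/cu/3 32): {"awj":{"cu":[36,86,96,32],"md":{"ar":2,"cer":87,"m":64},"v":[13,36,21,62]},"fv":[[76,56,30,74],{"bd":89,"dft":14,"gp":8,"lsz":80,"xk":9},[3,48,73]],"y":67}
After op 19 (replace /fv/0/3 76): {"awj":{"cu":[36,86,96,32],"md":{"ar":2,"cer":87,"m":64},"v":[13,36,21,62]},"fv":[[76,56,30,76],{"bd":89,"dft":14,"gp":8,"lsz":80,"xk":9},[3,48,73]],"y":67}
After op 20 (replace /awj 15): {"awj":15,"fv":[[76,56,30,76],{"bd":89,"dft":14,"gp":8,"lsz":80,"xk":9},[3,48,73]],"y":67}
After op 21 (replace /fv/0 81): {"awj":15,"fv":[81,{"bd":89,"dft":14,"gp":8,"lsz":80,"xk":9},[3,48,73]],"y":67}

Answer: {"awj":15,"fv":[81,{"bd":89,"dft":14,"gp":8,"lsz":80,"xk":9},[3,48,73]],"y":67}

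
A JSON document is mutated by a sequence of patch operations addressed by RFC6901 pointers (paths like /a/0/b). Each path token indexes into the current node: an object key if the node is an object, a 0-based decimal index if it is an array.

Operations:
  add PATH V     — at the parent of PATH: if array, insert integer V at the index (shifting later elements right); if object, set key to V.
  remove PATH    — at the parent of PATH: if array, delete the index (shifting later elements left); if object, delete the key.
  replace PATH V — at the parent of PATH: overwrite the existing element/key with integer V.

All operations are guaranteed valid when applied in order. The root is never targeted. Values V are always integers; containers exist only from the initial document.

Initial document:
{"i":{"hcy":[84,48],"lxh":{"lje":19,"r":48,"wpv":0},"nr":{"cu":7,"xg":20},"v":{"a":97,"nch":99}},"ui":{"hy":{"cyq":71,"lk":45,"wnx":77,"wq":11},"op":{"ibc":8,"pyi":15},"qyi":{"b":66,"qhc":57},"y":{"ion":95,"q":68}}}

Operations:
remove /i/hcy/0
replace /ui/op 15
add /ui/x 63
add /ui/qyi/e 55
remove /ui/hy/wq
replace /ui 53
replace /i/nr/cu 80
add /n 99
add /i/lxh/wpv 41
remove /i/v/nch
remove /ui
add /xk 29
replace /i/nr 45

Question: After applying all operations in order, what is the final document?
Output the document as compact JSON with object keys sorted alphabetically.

After op 1 (remove /i/hcy/0): {"i":{"hcy":[48],"lxh":{"lje":19,"r":48,"wpv":0},"nr":{"cu":7,"xg":20},"v":{"a":97,"nch":99}},"ui":{"hy":{"cyq":71,"lk":45,"wnx":77,"wq":11},"op":{"ibc":8,"pyi":15},"qyi":{"b":66,"qhc":57},"y":{"ion":95,"q":68}}}
After op 2 (replace /ui/op 15): {"i":{"hcy":[48],"lxh":{"lje":19,"r":48,"wpv":0},"nr":{"cu":7,"xg":20},"v":{"a":97,"nch":99}},"ui":{"hy":{"cyq":71,"lk":45,"wnx":77,"wq":11},"op":15,"qyi":{"b":66,"qhc":57},"y":{"ion":95,"q":68}}}
After op 3 (add /ui/x 63): {"i":{"hcy":[48],"lxh":{"lje":19,"r":48,"wpv":0},"nr":{"cu":7,"xg":20},"v":{"a":97,"nch":99}},"ui":{"hy":{"cyq":71,"lk":45,"wnx":77,"wq":11},"op":15,"qyi":{"b":66,"qhc":57},"x":63,"y":{"ion":95,"q":68}}}
After op 4 (add /ui/qyi/e 55): {"i":{"hcy":[48],"lxh":{"lje":19,"r":48,"wpv":0},"nr":{"cu":7,"xg":20},"v":{"a":97,"nch":99}},"ui":{"hy":{"cyq":71,"lk":45,"wnx":77,"wq":11},"op":15,"qyi":{"b":66,"e":55,"qhc":57},"x":63,"y":{"ion":95,"q":68}}}
After op 5 (remove /ui/hy/wq): {"i":{"hcy":[48],"lxh":{"lje":19,"r":48,"wpv":0},"nr":{"cu":7,"xg":20},"v":{"a":97,"nch":99}},"ui":{"hy":{"cyq":71,"lk":45,"wnx":77},"op":15,"qyi":{"b":66,"e":55,"qhc":57},"x":63,"y":{"ion":95,"q":68}}}
After op 6 (replace /ui 53): {"i":{"hcy":[48],"lxh":{"lje":19,"r":48,"wpv":0},"nr":{"cu":7,"xg":20},"v":{"a":97,"nch":99}},"ui":53}
After op 7 (replace /i/nr/cu 80): {"i":{"hcy":[48],"lxh":{"lje":19,"r":48,"wpv":0},"nr":{"cu":80,"xg":20},"v":{"a":97,"nch":99}},"ui":53}
After op 8 (add /n 99): {"i":{"hcy":[48],"lxh":{"lje":19,"r":48,"wpv":0},"nr":{"cu":80,"xg":20},"v":{"a":97,"nch":99}},"n":99,"ui":53}
After op 9 (add /i/lxh/wpv 41): {"i":{"hcy":[48],"lxh":{"lje":19,"r":48,"wpv":41},"nr":{"cu":80,"xg":20},"v":{"a":97,"nch":99}},"n":99,"ui":53}
After op 10 (remove /i/v/nch): {"i":{"hcy":[48],"lxh":{"lje":19,"r":48,"wpv":41},"nr":{"cu":80,"xg":20},"v":{"a":97}},"n":99,"ui":53}
After op 11 (remove /ui): {"i":{"hcy":[48],"lxh":{"lje":19,"r":48,"wpv":41},"nr":{"cu":80,"xg":20},"v":{"a":97}},"n":99}
After op 12 (add /xk 29): {"i":{"hcy":[48],"lxh":{"lje":19,"r":48,"wpv":41},"nr":{"cu":80,"xg":20},"v":{"a":97}},"n":99,"xk":29}
After op 13 (replace /i/nr 45): {"i":{"hcy":[48],"lxh":{"lje":19,"r":48,"wpv":41},"nr":45,"v":{"a":97}},"n":99,"xk":29}

Answer: {"i":{"hcy":[48],"lxh":{"lje":19,"r":48,"wpv":41},"nr":45,"v":{"a":97}},"n":99,"xk":29}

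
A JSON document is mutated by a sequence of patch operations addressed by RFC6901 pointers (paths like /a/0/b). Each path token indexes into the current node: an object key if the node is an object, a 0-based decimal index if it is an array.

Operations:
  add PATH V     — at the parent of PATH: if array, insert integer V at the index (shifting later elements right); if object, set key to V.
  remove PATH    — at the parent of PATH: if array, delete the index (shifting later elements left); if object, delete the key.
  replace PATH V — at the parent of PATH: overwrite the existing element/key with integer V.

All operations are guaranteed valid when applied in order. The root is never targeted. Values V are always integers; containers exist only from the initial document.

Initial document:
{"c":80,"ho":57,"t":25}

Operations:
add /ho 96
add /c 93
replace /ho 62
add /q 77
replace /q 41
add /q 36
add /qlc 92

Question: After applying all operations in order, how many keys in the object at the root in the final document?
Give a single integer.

Answer: 5

Derivation:
After op 1 (add /ho 96): {"c":80,"ho":96,"t":25}
After op 2 (add /c 93): {"c":93,"ho":96,"t":25}
After op 3 (replace /ho 62): {"c":93,"ho":62,"t":25}
After op 4 (add /q 77): {"c":93,"ho":62,"q":77,"t":25}
After op 5 (replace /q 41): {"c":93,"ho":62,"q":41,"t":25}
After op 6 (add /q 36): {"c":93,"ho":62,"q":36,"t":25}
After op 7 (add /qlc 92): {"c":93,"ho":62,"q":36,"qlc":92,"t":25}
Size at the root: 5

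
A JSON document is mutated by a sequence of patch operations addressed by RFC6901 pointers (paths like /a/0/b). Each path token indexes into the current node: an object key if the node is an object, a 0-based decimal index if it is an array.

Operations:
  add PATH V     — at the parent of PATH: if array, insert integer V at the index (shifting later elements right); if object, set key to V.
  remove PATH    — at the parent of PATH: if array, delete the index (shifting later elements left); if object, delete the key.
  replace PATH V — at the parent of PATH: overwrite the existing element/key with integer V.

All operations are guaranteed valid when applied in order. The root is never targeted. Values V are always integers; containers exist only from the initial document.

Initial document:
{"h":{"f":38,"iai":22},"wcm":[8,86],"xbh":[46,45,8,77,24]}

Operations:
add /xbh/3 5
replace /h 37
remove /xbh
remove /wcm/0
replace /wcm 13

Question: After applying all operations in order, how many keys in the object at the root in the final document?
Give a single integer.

After op 1 (add /xbh/3 5): {"h":{"f":38,"iai":22},"wcm":[8,86],"xbh":[46,45,8,5,77,24]}
After op 2 (replace /h 37): {"h":37,"wcm":[8,86],"xbh":[46,45,8,5,77,24]}
After op 3 (remove /xbh): {"h":37,"wcm":[8,86]}
After op 4 (remove /wcm/0): {"h":37,"wcm":[86]}
After op 5 (replace /wcm 13): {"h":37,"wcm":13}
Size at the root: 2

Answer: 2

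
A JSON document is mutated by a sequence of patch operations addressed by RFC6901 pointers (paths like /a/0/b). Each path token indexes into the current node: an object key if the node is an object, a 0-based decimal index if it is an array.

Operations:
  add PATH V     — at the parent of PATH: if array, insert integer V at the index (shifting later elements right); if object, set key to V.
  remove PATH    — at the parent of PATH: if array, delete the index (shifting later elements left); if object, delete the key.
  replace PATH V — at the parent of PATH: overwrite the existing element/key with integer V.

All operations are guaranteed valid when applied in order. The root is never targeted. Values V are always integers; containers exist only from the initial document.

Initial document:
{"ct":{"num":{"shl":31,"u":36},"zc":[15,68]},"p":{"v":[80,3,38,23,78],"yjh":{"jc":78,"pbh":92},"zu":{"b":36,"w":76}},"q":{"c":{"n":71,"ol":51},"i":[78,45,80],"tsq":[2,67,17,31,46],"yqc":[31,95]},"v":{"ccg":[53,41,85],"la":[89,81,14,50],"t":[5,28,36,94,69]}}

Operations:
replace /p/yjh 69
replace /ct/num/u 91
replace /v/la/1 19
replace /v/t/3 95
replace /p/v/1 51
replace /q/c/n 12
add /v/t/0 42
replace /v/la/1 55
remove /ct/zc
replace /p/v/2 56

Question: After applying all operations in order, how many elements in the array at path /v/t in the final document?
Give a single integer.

Answer: 6

Derivation:
After op 1 (replace /p/yjh 69): {"ct":{"num":{"shl":31,"u":36},"zc":[15,68]},"p":{"v":[80,3,38,23,78],"yjh":69,"zu":{"b":36,"w":76}},"q":{"c":{"n":71,"ol":51},"i":[78,45,80],"tsq":[2,67,17,31,46],"yqc":[31,95]},"v":{"ccg":[53,41,85],"la":[89,81,14,50],"t":[5,28,36,94,69]}}
After op 2 (replace /ct/num/u 91): {"ct":{"num":{"shl":31,"u":91},"zc":[15,68]},"p":{"v":[80,3,38,23,78],"yjh":69,"zu":{"b":36,"w":76}},"q":{"c":{"n":71,"ol":51},"i":[78,45,80],"tsq":[2,67,17,31,46],"yqc":[31,95]},"v":{"ccg":[53,41,85],"la":[89,81,14,50],"t":[5,28,36,94,69]}}
After op 3 (replace /v/la/1 19): {"ct":{"num":{"shl":31,"u":91},"zc":[15,68]},"p":{"v":[80,3,38,23,78],"yjh":69,"zu":{"b":36,"w":76}},"q":{"c":{"n":71,"ol":51},"i":[78,45,80],"tsq":[2,67,17,31,46],"yqc":[31,95]},"v":{"ccg":[53,41,85],"la":[89,19,14,50],"t":[5,28,36,94,69]}}
After op 4 (replace /v/t/3 95): {"ct":{"num":{"shl":31,"u":91},"zc":[15,68]},"p":{"v":[80,3,38,23,78],"yjh":69,"zu":{"b":36,"w":76}},"q":{"c":{"n":71,"ol":51},"i":[78,45,80],"tsq":[2,67,17,31,46],"yqc":[31,95]},"v":{"ccg":[53,41,85],"la":[89,19,14,50],"t":[5,28,36,95,69]}}
After op 5 (replace /p/v/1 51): {"ct":{"num":{"shl":31,"u":91},"zc":[15,68]},"p":{"v":[80,51,38,23,78],"yjh":69,"zu":{"b":36,"w":76}},"q":{"c":{"n":71,"ol":51},"i":[78,45,80],"tsq":[2,67,17,31,46],"yqc":[31,95]},"v":{"ccg":[53,41,85],"la":[89,19,14,50],"t":[5,28,36,95,69]}}
After op 6 (replace /q/c/n 12): {"ct":{"num":{"shl":31,"u":91},"zc":[15,68]},"p":{"v":[80,51,38,23,78],"yjh":69,"zu":{"b":36,"w":76}},"q":{"c":{"n":12,"ol":51},"i":[78,45,80],"tsq":[2,67,17,31,46],"yqc":[31,95]},"v":{"ccg":[53,41,85],"la":[89,19,14,50],"t":[5,28,36,95,69]}}
After op 7 (add /v/t/0 42): {"ct":{"num":{"shl":31,"u":91},"zc":[15,68]},"p":{"v":[80,51,38,23,78],"yjh":69,"zu":{"b":36,"w":76}},"q":{"c":{"n":12,"ol":51},"i":[78,45,80],"tsq":[2,67,17,31,46],"yqc":[31,95]},"v":{"ccg":[53,41,85],"la":[89,19,14,50],"t":[42,5,28,36,95,69]}}
After op 8 (replace /v/la/1 55): {"ct":{"num":{"shl":31,"u":91},"zc":[15,68]},"p":{"v":[80,51,38,23,78],"yjh":69,"zu":{"b":36,"w":76}},"q":{"c":{"n":12,"ol":51},"i":[78,45,80],"tsq":[2,67,17,31,46],"yqc":[31,95]},"v":{"ccg":[53,41,85],"la":[89,55,14,50],"t":[42,5,28,36,95,69]}}
After op 9 (remove /ct/zc): {"ct":{"num":{"shl":31,"u":91}},"p":{"v":[80,51,38,23,78],"yjh":69,"zu":{"b":36,"w":76}},"q":{"c":{"n":12,"ol":51},"i":[78,45,80],"tsq":[2,67,17,31,46],"yqc":[31,95]},"v":{"ccg":[53,41,85],"la":[89,55,14,50],"t":[42,5,28,36,95,69]}}
After op 10 (replace /p/v/2 56): {"ct":{"num":{"shl":31,"u":91}},"p":{"v":[80,51,56,23,78],"yjh":69,"zu":{"b":36,"w":76}},"q":{"c":{"n":12,"ol":51},"i":[78,45,80],"tsq":[2,67,17,31,46],"yqc":[31,95]},"v":{"ccg":[53,41,85],"la":[89,55,14,50],"t":[42,5,28,36,95,69]}}
Size at path /v/t: 6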